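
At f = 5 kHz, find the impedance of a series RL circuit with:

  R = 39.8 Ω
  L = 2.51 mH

Step 1 — Angular frequency: ω = 2π·f = 2π·5000 = 3.142e+04 rad/s.
Step 2 — Component impedances:
  R: Z = R = 39.8 Ω
  L: Z = jωL = j·3.142e+04·0.00251 = 0 + j78.85 Ω
Step 3 — Series combination: Z_total = R + L = 39.8 + j78.85 Ω = 88.33∠63.2° Ω.

Z = 39.8 + j78.85 Ω = 88.33∠63.2° Ω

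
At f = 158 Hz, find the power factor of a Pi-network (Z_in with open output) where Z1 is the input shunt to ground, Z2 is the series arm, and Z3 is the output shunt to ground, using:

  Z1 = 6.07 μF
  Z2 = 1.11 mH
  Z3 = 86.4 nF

Step 1 — Angular frequency: ω = 2π·f = 2π·158 = 992.7 rad/s.
Step 2 — Component impedances:
  Z1: Z = 1/(jωC) = -j/(ω·C) = 0 - j165.9 Ω
  Z2: Z = jωL = j·992.7·0.00111 = 0 + j1.102 Ω
  Z3: Z = 1/(jωC) = -j/(ω·C) = 0 - j1.166e+04 Ω
Step 3 — With open output, the series arm Z2 and the output shunt Z3 appear in series to ground: Z2 + Z3 = 0 - j1.166e+04 Ω.
Step 4 — Parallel with input shunt Z1: Z_in = Z1 || (Z2 + Z3) = 0 - j163.6 Ω = 163.6∠-90.0° Ω.
Step 5 — Power factor: PF = cos(φ) = Re(Z)/|Z| = 0/163.6 = 0.
Step 6 — Type: Im(Z) = -163.6 ⇒ leading (phase φ = -90.0°).

PF = 0 (leading, φ = -90.0°)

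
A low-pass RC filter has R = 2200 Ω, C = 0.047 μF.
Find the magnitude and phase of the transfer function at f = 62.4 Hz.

Step 1 — Angular frequency: ω = 2π·62.4 = 392.1 rad/s.
Step 2 — Transfer function: H(jω) = 1/(1 + jωRC).
Step 3 — Denominator: 1 + jωRC = 1 + j·392.1·2200·4.7e-08 = 1 + j0.04054.
Step 4 — H = 0.9984 - j0.04047.
Step 5 — Magnitude: |H| = 0.9992 (-0.0 dB); phase: φ = -2.3°.

|H| = 0.9992 (-0.0 dB), φ = -2.3°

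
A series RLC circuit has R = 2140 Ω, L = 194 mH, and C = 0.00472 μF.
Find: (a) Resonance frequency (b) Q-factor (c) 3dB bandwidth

Step 1 — Resonance: ω₀ = 1/√(LC) = 1/√(0.194·4.72e-09) = 3.305e+04 rad/s.
Step 2 — f₀ = ω₀/(2π) = 5260 Hz.
Step 3 — Series Q: Q = ω₀L/R = 3.305e+04·0.194/2140 = 2.996.
Step 4 — Bandwidth: Δω = ω₀/Q = 1.103e+04 rad/s; BW = Δω/(2π) = 1756 Hz.

(a) f₀ = 5260 Hz  (b) Q = 2.996  (c) BW = 1756 Hz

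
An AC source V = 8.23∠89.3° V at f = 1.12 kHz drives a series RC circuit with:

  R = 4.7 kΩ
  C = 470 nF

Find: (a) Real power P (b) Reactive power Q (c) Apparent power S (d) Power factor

Step 1 — Angular frequency: ω = 2π·f = 2π·1120 = 7037 rad/s.
Step 2 — Component impedances:
  R: Z = R = 4700 Ω
  C: Z = 1/(jωC) = -j/(ω·C) = 0 - j302.3 Ω
Step 3 — Series combination: Z_total = R + C = 4700 - j302.3 Ω = 4710∠-3.7° Ω.
Step 4 — Source phasor: V = 8.23∠89.3° V = 0.1005 + j8.229 V.
Step 5 — Current: I = V / Z = -9.087e-05 + j0.001745 A = 0.001747∠93.0° A.
Step 6 — Complex power: S = V·I* = 0.01435 - j0.0009232 VA.
Step 7 — Real power: P = Re(S) = 0.01435 W.
Step 8 — Reactive power: Q = Im(S) = -0.0009232 VAR.
Step 9 — Apparent power: |S| = 0.01438 VA.
Step 10 — Power factor: PF = P/|S| = 0.9979 (leading).

(a) P = 0.01435 W  (b) Q = -0.0009232 VAR  (c) S = 0.01438 VA  (d) PF = 0.9979 (leading)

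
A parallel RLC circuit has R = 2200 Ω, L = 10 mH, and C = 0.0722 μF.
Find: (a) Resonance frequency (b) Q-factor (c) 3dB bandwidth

Step 1 — Resonance: ω₀ = 1/√(LC) = 1/√(0.01·7.22e-08) = 3.722e+04 rad/s.
Step 2 — f₀ = ω₀/(2π) = 5923 Hz.
Step 3 — Parallel Q: Q = R/(ω₀L) = 2200/(3.722e+04·0.01) = 5.911.
Step 4 — Bandwidth: Δω = ω₀/Q = 6296 rad/s; BW = Δω/(2π) = 1002 Hz.

(a) f₀ = 5923 Hz  (b) Q = 5.911  (c) BW = 1002 Hz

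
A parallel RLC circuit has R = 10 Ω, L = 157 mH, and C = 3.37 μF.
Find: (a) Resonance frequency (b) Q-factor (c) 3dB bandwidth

Step 1 — Resonance: ω₀ = 1/√(LC) = 1/√(0.157·3.37e-06) = 1375 rad/s.
Step 2 — f₀ = ω₀/(2π) = 218.8 Hz.
Step 3 — Parallel Q: Q = R/(ω₀L) = 10/(1375·0.157) = 0.04633.
Step 4 — Bandwidth: Δω = ω₀/Q = 2.967e+04 rad/s; BW = Δω/(2π) = 4723 Hz.

(a) f₀ = 218.8 Hz  (b) Q = 0.04633  (c) BW = 4723 Hz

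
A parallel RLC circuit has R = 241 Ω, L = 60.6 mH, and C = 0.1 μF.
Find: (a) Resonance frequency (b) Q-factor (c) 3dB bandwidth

Step 1 — Resonance: ω₀ = 1/√(LC) = 1/√(0.0606·1e-07) = 1.285e+04 rad/s.
Step 2 — f₀ = ω₀/(2π) = 2044 Hz.
Step 3 — Parallel Q: Q = R/(ω₀L) = 241/(1.285e+04·0.0606) = 0.3096.
Step 4 — Bandwidth: Δω = ω₀/Q = 4.149e+04 rad/s; BW = Δω/(2π) = 6604 Hz.

(a) f₀ = 2044 Hz  (b) Q = 0.3096  (c) BW = 6604 Hz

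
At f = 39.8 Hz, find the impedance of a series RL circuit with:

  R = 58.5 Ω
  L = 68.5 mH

Step 1 — Angular frequency: ω = 2π·f = 2π·39.8 = 250.1 rad/s.
Step 2 — Component impedances:
  R: Z = R = 58.5 Ω
  L: Z = jωL = j·250.1·0.0685 = 0 + j17.13 Ω
Step 3 — Series combination: Z_total = R + L = 58.5 + j17.13 Ω = 60.96∠16.3° Ω.

Z = 58.5 + j17.13 Ω = 60.96∠16.3° Ω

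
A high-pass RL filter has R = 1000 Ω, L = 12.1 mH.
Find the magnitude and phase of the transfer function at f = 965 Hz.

Step 1 — Angular frequency: ω = 2π·965 = 6063 rad/s.
Step 2 — Transfer function: H(jω) = jωL/(R + jωL).
Step 3 — Numerator jωL = j·73.37; denominator R + jωL = 1000 + j73.37.
Step 4 — H = 0.005354 + j0.07297.
Step 5 — Magnitude: |H| = 0.07317 (-22.7 dB); phase: φ = 85.8°.

|H| = 0.07317 (-22.7 dB), φ = 85.8°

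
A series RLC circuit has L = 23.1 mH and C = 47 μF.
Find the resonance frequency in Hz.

Step 1 — Resonance condition Im(Z)=0 gives ω₀ = 1/√(LC).
Step 2 — ω₀ = 1/√(0.0231·4.7e-05) = 959.7 rad/s.
Step 3 — f₀ = ω₀/(2π) = 152.7 Hz.

f₀ = 152.7 Hz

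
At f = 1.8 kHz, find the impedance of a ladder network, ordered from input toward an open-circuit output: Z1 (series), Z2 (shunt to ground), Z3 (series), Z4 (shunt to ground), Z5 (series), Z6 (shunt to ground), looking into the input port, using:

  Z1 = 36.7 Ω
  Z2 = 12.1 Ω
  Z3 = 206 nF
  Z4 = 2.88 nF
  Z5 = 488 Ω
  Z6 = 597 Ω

Step 1 — Angular frequency: ω = 2π·f = 2π·1800 = 1.131e+04 rad/s.
Step 2 — Component impedances:
  Z1: Z = R = 36.7 Ω
  Z2: Z = R = 12.1 Ω
  Z3: Z = 1/(jωC) = -j/(ω·C) = 0 - j429.2 Ω
  Z4: Z = 1/(jωC) = -j/(ω·C) = 0 - j3.07e+04 Ω
  Z5: Z = R = 488 Ω
  Z6: Z = R = 597 Ω
Step 3 — Ladder network (open output): work backward from the far end, alternating series and parallel combinations. Z_in = 48.69 - j0.04823 Ω = 48.69∠-0.1° Ω.

Z = 48.69 - j0.04823 Ω = 48.69∠-0.1° Ω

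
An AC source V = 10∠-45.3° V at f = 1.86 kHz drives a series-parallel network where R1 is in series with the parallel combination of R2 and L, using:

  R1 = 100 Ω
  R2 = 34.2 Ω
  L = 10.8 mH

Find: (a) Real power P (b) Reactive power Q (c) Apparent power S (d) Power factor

Step 1 — Angular frequency: ω = 2π·f = 2π·1860 = 1.169e+04 rad/s.
Step 2 — Component impedances:
  R1: Z = R = 100 Ω
  R2: Z = R = 34.2 Ω
  L: Z = jωL = j·1.169e+04·0.0108 = 0 + j126.2 Ω
Step 3 — Parallel branch: R2 || L = 1/(1/R2 + 1/L) = 31.86 + j8.633 Ω.
Step 4 — Series with R1: Z_total = R1 + (R2 || L) = 131.9 + j8.633 Ω = 132.1∠3.7° Ω.
Step 5 — Source phasor: V = 10∠-45.3° V = 7.034 - j7.108 V.
Step 6 — Current: I = V / Z = 0.0496 - j0.05715 A = 0.07568∠-49.0° A.
Step 7 — Complex power: S = V·I* = 0.7551 + j0.04944 VA.
Step 8 — Real power: P = Re(S) = 0.7551 W.
Step 9 — Reactive power: Q = Im(S) = 0.04944 VAR.
Step 10 — Apparent power: |S| = 0.7568 VA.
Step 11 — Power factor: PF = P/|S| = 0.9979 (lagging).

(a) P = 0.7551 W  (b) Q = 0.04944 VAR  (c) S = 0.7568 VA  (d) PF = 0.9979 (lagging)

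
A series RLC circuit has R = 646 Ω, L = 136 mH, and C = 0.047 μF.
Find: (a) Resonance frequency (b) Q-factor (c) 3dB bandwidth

Step 1 — Resonance: ω₀ = 1/√(LC) = 1/√(0.136·4.7e-08) = 1.251e+04 rad/s.
Step 2 — f₀ = ω₀/(2π) = 1991 Hz.
Step 3 — Series Q: Q = ω₀L/R = 1.251e+04·0.136/646 = 2.633.
Step 4 — Bandwidth: Δω = ω₀/Q = 4750 rad/s; BW = Δω/(2π) = 756 Hz.

(a) f₀ = 1991 Hz  (b) Q = 2.633  (c) BW = 756 Hz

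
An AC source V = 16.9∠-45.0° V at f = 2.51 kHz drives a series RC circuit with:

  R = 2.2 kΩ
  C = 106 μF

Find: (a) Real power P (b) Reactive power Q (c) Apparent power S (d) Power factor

Step 1 — Angular frequency: ω = 2π·f = 2π·2510 = 1.577e+04 rad/s.
Step 2 — Component impedances:
  R: Z = R = 2200 Ω
  C: Z = 1/(jωC) = -j/(ω·C) = 0 - j0.5982 Ω
Step 3 — Series combination: Z_total = R + C = 2200 - j0.5982 Ω = 2200∠-0.0° Ω.
Step 4 — Source phasor: V = 16.9∠-45.0° V = 11.95 - j11.95 V.
Step 5 — Current: I = V / Z = 0.005433 - j0.00543 A = 0.007682∠-45.0° A.
Step 6 — Complex power: S = V·I* = 0.1298 - j3.53e-05 VA.
Step 7 — Real power: P = Re(S) = 0.1298 W.
Step 8 — Reactive power: Q = Im(S) = -3.53e-05 VAR.
Step 9 — Apparent power: |S| = 0.1298 VA.
Step 10 — Power factor: PF = P/|S| = 1 (leading).

(a) P = 0.1298 W  (b) Q = -3.53e-05 VAR  (c) S = 0.1298 VA  (d) PF = 1 (leading)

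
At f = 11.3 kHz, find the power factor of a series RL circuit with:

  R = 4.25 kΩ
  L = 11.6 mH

Step 1 — Angular frequency: ω = 2π·f = 2π·1.13e+04 = 7.1e+04 rad/s.
Step 2 — Component impedances:
  R: Z = R = 4250 Ω
  L: Z = jωL = j·7.1e+04·0.0116 = 0 + j823.6 Ω
Step 3 — Series combination: Z_total = R + L = 4250 + j823.6 Ω = 4329∠11.0° Ω.
Step 4 — Power factor: PF = cos(φ) = Re(Z)/|Z| = 4250/4329.1 = 0.9817.
Step 5 — Type: Im(Z) = 823.6 ⇒ lagging (phase φ = 11.0°).

PF = 0.9817 (lagging, φ = 11.0°)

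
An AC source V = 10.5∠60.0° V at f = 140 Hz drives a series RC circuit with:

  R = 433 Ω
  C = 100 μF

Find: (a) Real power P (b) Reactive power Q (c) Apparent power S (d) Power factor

Step 1 — Angular frequency: ω = 2π·f = 2π·140 = 879.6 rad/s.
Step 2 — Component impedances:
  R: Z = R = 433 Ω
  C: Z = 1/(jωC) = -j/(ω·C) = 0 - j11.37 Ω
Step 3 — Series combination: Z_total = R + C = 433 - j11.37 Ω = 433.1∠-1.5° Ω.
Step 4 — Source phasor: V = 10.5∠60.0° V = 5.25 + j9.093 V.
Step 5 — Current: I = V / Z = 0.01157 + j0.0213 A = 0.02424∠61.5° A.
Step 6 — Complex power: S = V·I* = 0.2544 - j0.00668 VA.
Step 7 — Real power: P = Re(S) = 0.2544 W.
Step 8 — Reactive power: Q = Im(S) = -0.00668 VAR.
Step 9 — Apparent power: |S| = 0.2545 VA.
Step 10 — Power factor: PF = P/|S| = 0.9997 (leading).

(a) P = 0.2544 W  (b) Q = -0.00668 VAR  (c) S = 0.2545 VA  (d) PF = 0.9997 (leading)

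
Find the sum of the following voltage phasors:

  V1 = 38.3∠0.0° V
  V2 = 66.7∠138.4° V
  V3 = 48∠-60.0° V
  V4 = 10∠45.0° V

Step 1 — Convert each phasor to rectangular form:
  V1 = 38.3·(cos(0.0°) + j·sin(0.0°)) = 38.3 V
  V2 = 66.7·(cos(138.4°) + j·sin(138.4°)) = -49.88 + j44.28 V
  V3 = 48·(cos(-60.0°) + j·sin(-60.0°)) = 24 - j41.57 V
  V4 = 10·(cos(45.0°) + j·sin(45.0°)) = 7.071 + j7.071 V
Step 2 — Sum components: V_total = 19.49 + j9.786 V.
Step 3 — Convert to polar: |V_total| = 21.81 V, ∠V_total = 26.7°.

V_total = 21.81∠26.7° V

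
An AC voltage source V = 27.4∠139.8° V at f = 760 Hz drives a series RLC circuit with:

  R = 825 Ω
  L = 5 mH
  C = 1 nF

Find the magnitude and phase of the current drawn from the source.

Step 1 — Angular frequency: ω = 2π·f = 2π·760 = 4775 rad/s.
Step 2 — Component impedances:
  R: Z = R = 825 Ω
  L: Z = jωL = j·4775·0.005 = 0 + j23.88 Ω
  C: Z = 1/(jωC) = -j/(ω·C) = 0 - j2.094e+05 Ω
Step 3 — Series combination: Z_total = R + L + C = 825 - j2.094e+05 Ω = 2.094e+05∠-89.8° Ω.
Step 4 — Source phasor: V = 27.4∠139.8° V = -20.93 + j17.69 V.
Step 5 — Ohm's law: I = V / Z_total = (-20.93 + j17.69) / (825 - j2.094e+05) = -8.485e-05 - j9.961e-05 A.
Step 6 — Convert to polar: |I| = 0.0001309 A, ∠I = -130.4°.

I = 0.0001309∠-130.4° A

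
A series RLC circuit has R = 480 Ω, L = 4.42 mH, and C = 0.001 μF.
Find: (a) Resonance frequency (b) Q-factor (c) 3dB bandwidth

Step 1 — Resonance condition Im(Z)=0 gives ω₀ = 1/√(LC).
Step 2 — ω₀ = 1/√(0.00442·1e-09) = 4.757e+05 rad/s.
Step 3 — f₀ = ω₀/(2π) = 7.57e+04 Hz.
Step 4 — Series Q: Q = ω₀L/R = 4.757e+05·0.00442/480 = 4.38.
Step 5 — 3dB bandwidth: Δω = ω₀/Q = 1.086e+05 rad/s; BW = Δω/(2π) = 1.728e+04 Hz.

(a) f₀ = 7.57e+04 Hz  (b) Q = 4.38  (c) BW = 1.728e+04 Hz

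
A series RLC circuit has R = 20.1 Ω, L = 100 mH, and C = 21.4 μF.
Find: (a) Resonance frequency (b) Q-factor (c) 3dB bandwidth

Step 1 — Resonance: ω₀ = 1/√(LC) = 1/√(0.1·2.14e-05) = 683.6 rad/s.
Step 2 — f₀ = ω₀/(2π) = 108.8 Hz.
Step 3 — Series Q: Q = ω₀L/R = 683.6·0.1/20.1 = 3.401.
Step 4 — Bandwidth: Δω = ω₀/Q = 201 rad/s; BW = Δω/(2π) = 31.99 Hz.

(a) f₀ = 108.8 Hz  (b) Q = 3.401  (c) BW = 31.99 Hz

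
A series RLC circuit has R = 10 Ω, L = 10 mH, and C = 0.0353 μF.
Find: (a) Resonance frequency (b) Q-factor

Step 1 — Resonance condition Im(Z)=0 gives ω₀ = 1/√(LC).
Step 2 — ω₀ = 1/√(0.01·3.53e-08) = 5.322e+04 rad/s.
Step 3 — f₀ = ω₀/(2π) = 8471 Hz.
Step 4 — Series Q: Q = ω₀L/R = 5.322e+04·0.01/10 = 53.22.

(a) f₀ = 8471 Hz  (b) Q = 53.22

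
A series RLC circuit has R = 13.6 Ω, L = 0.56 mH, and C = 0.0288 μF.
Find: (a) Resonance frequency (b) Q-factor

Step 1 — Resonance condition Im(Z)=0 gives ω₀ = 1/√(LC).
Step 2 — ω₀ = 1/√(0.00056·2.88e-08) = 2.49e+05 rad/s.
Step 3 — f₀ = ω₀/(2π) = 3.963e+04 Hz.
Step 4 — Series Q: Q = ω₀L/R = 2.49e+05·0.00056/13.6 = 10.25.

(a) f₀ = 3.963e+04 Hz  (b) Q = 10.25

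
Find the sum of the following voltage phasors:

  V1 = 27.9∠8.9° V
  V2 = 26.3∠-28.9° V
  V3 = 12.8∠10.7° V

Step 1 — Convert each phasor to rectangular form:
  V1 = 27.9·(cos(8.9°) + j·sin(8.9°)) = 27.56 + j4.316 V
  V2 = 26.3·(cos(-28.9°) + j·sin(-28.9°)) = 23.02 - j12.71 V
  V3 = 12.8·(cos(10.7°) + j·sin(10.7°)) = 12.58 + j2.377 V
Step 2 — Sum components: V_total = 63.17 - j6.017 V.
Step 3 — Convert to polar: |V_total| = 63.45 V, ∠V_total = -5.4°.

V_total = 63.45∠-5.4° V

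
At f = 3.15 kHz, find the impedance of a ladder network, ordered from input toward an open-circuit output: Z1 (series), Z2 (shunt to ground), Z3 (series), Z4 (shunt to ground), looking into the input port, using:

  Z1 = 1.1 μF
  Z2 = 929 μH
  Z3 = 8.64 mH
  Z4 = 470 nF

Step 1 — Angular frequency: ω = 2π·f = 2π·3150 = 1.979e+04 rad/s.
Step 2 — Component impedances:
  Z1: Z = 1/(jωC) = -j/(ω·C) = 0 - j45.93 Ω
  Z2: Z = jωL = j·1.979e+04·0.000929 = 0 + j18.39 Ω
  Z3: Z = jωL = j·1.979e+04·0.00864 = 0 + j171 Ω
  Z4: Z = 1/(jωC) = -j/(ω·C) = 0 - j107.5 Ω
Step 3 — Ladder network (open output): work backward from the far end, alternating series and parallel combinations. Z_in = 0 - j31.67 Ω = 31.67∠-90.0° Ω.

Z = 0 - j31.67 Ω = 31.67∠-90.0° Ω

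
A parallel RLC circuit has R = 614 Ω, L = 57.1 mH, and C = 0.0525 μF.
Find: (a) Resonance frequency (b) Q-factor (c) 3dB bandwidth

Step 1 — Resonance: ω₀ = 1/√(LC) = 1/√(0.0571·5.25e-08) = 1.826e+04 rad/s.
Step 2 — f₀ = ω₀/(2π) = 2907 Hz.
Step 3 — Parallel Q: Q = R/(ω₀L) = 614/(1.826e+04·0.0571) = 0.5887.
Step 4 — Bandwidth: Δω = ω₀/Q = 3.102e+04 rad/s; BW = Δω/(2π) = 4937 Hz.

(a) f₀ = 2907 Hz  (b) Q = 0.5887  (c) BW = 4937 Hz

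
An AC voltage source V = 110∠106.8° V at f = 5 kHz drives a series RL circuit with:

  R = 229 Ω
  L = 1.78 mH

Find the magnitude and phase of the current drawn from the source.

Step 1 — Angular frequency: ω = 2π·f = 2π·5000 = 3.142e+04 rad/s.
Step 2 — Component impedances:
  R: Z = R = 229 Ω
  L: Z = jωL = j·3.142e+04·0.00178 = 0 + j55.92 Ω
Step 3 — Series combination: Z_total = R + L = 229 + j55.92 Ω = 235.7∠13.7° Ω.
Step 4 — Source phasor: V = 110∠106.8° V = -31.79 + j105.3 V.
Step 5 — Ohm's law: I = V / Z_total = (-31.79 + j105.3) / (229 + j55.92) = -0.02505 + j0.466 A.
Step 6 — Convert to polar: |I| = 0.4666 A, ∠I = 93.1°.

I = 0.4666∠93.1° A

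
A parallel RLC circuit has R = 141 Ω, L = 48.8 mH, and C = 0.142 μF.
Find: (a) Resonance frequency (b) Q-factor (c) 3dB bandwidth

Step 1 — Resonance: ω₀ = 1/√(LC) = 1/√(0.0488·1.42e-07) = 1.201e+04 rad/s.
Step 2 — f₀ = ω₀/(2π) = 1912 Hz.
Step 3 — Parallel Q: Q = R/(ω₀L) = 141/(1.201e+04·0.0488) = 0.2405.
Step 4 — Bandwidth: Δω = ω₀/Q = 4.995e+04 rad/s; BW = Δω/(2π) = 7949 Hz.

(a) f₀ = 1912 Hz  (b) Q = 0.2405  (c) BW = 7949 Hz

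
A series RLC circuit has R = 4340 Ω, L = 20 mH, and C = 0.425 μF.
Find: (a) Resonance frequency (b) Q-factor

Step 1 — Resonance condition Im(Z)=0 gives ω₀ = 1/√(LC).
Step 2 — ω₀ = 1/√(0.02·4.25e-07) = 1.085e+04 rad/s.
Step 3 — f₀ = ω₀/(2π) = 1726 Hz.
Step 4 — Series Q: Q = ω₀L/R = 1.085e+04·0.02/4340 = 0.04998.

(a) f₀ = 1726 Hz  (b) Q = 0.04998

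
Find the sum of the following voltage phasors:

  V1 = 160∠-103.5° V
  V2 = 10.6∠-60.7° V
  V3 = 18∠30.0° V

Step 1 — Convert each phasor to rectangular form:
  V1 = 160·(cos(-103.5°) + j·sin(-103.5°)) = -37.35 - j155.6 V
  V2 = 10.6·(cos(-60.7°) + j·sin(-60.7°)) = 5.187 - j9.244 V
  V3 = 18·(cos(30.0°) + j·sin(30.0°)) = 15.59 + j9 V
Step 2 — Sum components: V_total = -16.58 - j155.8 V.
Step 3 — Convert to polar: |V_total| = 156.7 V, ∠V_total = -96.1°.

V_total = 156.7∠-96.1° V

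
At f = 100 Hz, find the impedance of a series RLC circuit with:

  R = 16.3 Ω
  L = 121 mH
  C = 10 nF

Step 1 — Angular frequency: ω = 2π·f = 2π·100 = 628.3 rad/s.
Step 2 — Component impedances:
  R: Z = R = 16.3 Ω
  L: Z = jωL = j·628.3·0.121 = 0 + j76.03 Ω
  C: Z = 1/(jωC) = -j/(ω·C) = 0 - j1.592e+05 Ω
Step 3 — Series combination: Z_total = R + L + C = 16.3 - j1.591e+05 Ω = 1.591e+05∠-90.0° Ω.

Z = 16.3 - j1.591e+05 Ω = 1.591e+05∠-90.0° Ω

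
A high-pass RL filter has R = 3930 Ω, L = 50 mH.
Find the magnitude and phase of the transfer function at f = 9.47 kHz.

Step 1 — Angular frequency: ω = 2π·9470 = 5.95e+04 rad/s.
Step 2 — Transfer function: H(jω) = jωL/(R + jωL).
Step 3 — Numerator jωL = j·2975; denominator R + jωL = 3930 + j2975.
Step 4 — H = 0.3643 + j0.4812.
Step 5 — Magnitude: |H| = 0.6036 (-4.4 dB); phase: φ = 52.9°.

|H| = 0.6036 (-4.4 dB), φ = 52.9°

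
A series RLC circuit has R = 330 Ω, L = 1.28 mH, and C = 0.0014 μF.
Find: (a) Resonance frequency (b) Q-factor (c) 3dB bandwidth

Step 1 — Resonance condition Im(Z)=0 gives ω₀ = 1/√(LC).
Step 2 — ω₀ = 1/√(0.00128·1.4e-09) = 7.47e+05 rad/s.
Step 3 — f₀ = ω₀/(2π) = 1.189e+05 Hz.
Step 4 — Series Q: Q = ω₀L/R = 7.47e+05·0.00128/330 = 2.898.
Step 5 — 3dB bandwidth: Δω = ω₀/Q = 2.578e+05 rad/s; BW = Δω/(2π) = 4.103e+04 Hz.

(a) f₀ = 1.189e+05 Hz  (b) Q = 2.898  (c) BW = 4.103e+04 Hz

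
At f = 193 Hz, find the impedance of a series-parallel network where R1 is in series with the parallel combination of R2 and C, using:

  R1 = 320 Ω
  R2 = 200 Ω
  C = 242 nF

Step 1 — Angular frequency: ω = 2π·f = 2π·193 = 1213 rad/s.
Step 2 — Component impedances:
  R1: Z = R = 320 Ω
  R2: Z = R = 200 Ω
  C: Z = 1/(jωC) = -j/(ω·C) = 0 - j3408 Ω
Step 3 — Parallel branch: R2 || C = 1/(1/R2 + 1/C) = 199.3 - j11.7 Ω.
Step 4 — Series with R1: Z_total = R1 + (R2 || C) = 519.3 - j11.7 Ω = 519.4∠-1.3° Ω.

Z = 519.3 - j11.7 Ω = 519.4∠-1.3° Ω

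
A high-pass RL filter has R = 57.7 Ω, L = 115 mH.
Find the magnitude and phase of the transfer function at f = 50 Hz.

Step 1 — Angular frequency: ω = 2π·50 = 314.2 rad/s.
Step 2 — Transfer function: H(jω) = jωL/(R + jωL).
Step 3 — Numerator jωL = j·36.13; denominator R + jωL = 57.7 + j36.13.
Step 4 — H = 0.2816 + j0.4498.
Step 5 — Magnitude: |H| = 0.5307 (-5.5 dB); phase: φ = 57.9°.

|H| = 0.5307 (-5.5 dB), φ = 57.9°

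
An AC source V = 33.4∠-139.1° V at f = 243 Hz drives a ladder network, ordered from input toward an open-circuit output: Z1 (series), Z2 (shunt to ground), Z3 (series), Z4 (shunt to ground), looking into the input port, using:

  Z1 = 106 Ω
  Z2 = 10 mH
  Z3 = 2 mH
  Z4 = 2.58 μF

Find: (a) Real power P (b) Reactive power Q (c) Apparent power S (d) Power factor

Step 1 — Angular frequency: ω = 2π·f = 2π·243 = 1527 rad/s.
Step 2 — Component impedances:
  Z1: Z = R = 106 Ω
  Z2: Z = jωL = j·1527·0.01 = 0 + j15.27 Ω
  Z3: Z = jωL = j·1527·0.002 = 0 + j3.054 Ω
  Z4: Z = 1/(jωC) = -j/(ω·C) = 0 - j253.9 Ω
Step 3 — Ladder network (open output): work backward from the far end, alternating series and parallel combinations. Z_in = 106 + j16.26 Ω = 107.2∠8.7° Ω.
Step 4 — Source phasor: V = 33.4∠-139.1° V = -25.25 - j21.87 V.
Step 5 — Current: I = V / Z = -0.2636 - j0.1659 A = 0.3115∠-147.8° A.
Step 6 — Complex power: S = V·I* = 10.28 + j1.577 VA.
Step 7 — Real power: P = Re(S) = 10.28 W.
Step 8 — Reactive power: Q = Im(S) = 1.577 VAR.
Step 9 — Apparent power: |S| = 10.4 VA.
Step 10 — Power factor: PF = P/|S| = 0.9884 (lagging).

(a) P = 10.28 W  (b) Q = 1.577 VAR  (c) S = 10.4 VA  (d) PF = 0.9884 (lagging)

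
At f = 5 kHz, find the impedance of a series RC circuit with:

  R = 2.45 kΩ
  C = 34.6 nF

Step 1 — Angular frequency: ω = 2π·f = 2π·5000 = 3.142e+04 rad/s.
Step 2 — Component impedances:
  R: Z = R = 2450 Ω
  C: Z = 1/(jωC) = -j/(ω·C) = 0 - j920 Ω
Step 3 — Series combination: Z_total = R + C = 2450 - j920 Ω = 2617∠-20.6° Ω.

Z = 2450 - j920 Ω = 2617∠-20.6° Ω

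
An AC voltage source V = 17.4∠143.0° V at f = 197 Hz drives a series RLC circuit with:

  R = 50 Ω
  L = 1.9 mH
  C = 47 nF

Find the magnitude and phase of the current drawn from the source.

Step 1 — Angular frequency: ω = 2π·f = 2π·197 = 1238 rad/s.
Step 2 — Component impedances:
  R: Z = R = 50 Ω
  L: Z = jωL = j·1238·0.0019 = 0 + j2.352 Ω
  C: Z = 1/(jωC) = -j/(ω·C) = 0 - j1.719e+04 Ω
Step 3 — Series combination: Z_total = R + L + C = 50 - j1.719e+04 Ω = 1.719e+04∠-89.8° Ω.
Step 4 — Source phasor: V = 17.4∠143.0° V = -13.9 + j10.47 V.
Step 5 — Ohm's law: I = V / Z_total = (-13.9 + j10.47) / (50 - j1.719e+04) = -0.0006116 - j0.0008068 A.
Step 6 — Convert to polar: |I| = 0.001012 A, ∠I = -127.2°.

I = 0.001012∠-127.2° A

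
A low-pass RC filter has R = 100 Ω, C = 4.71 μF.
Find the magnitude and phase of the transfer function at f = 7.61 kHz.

Step 1 — Angular frequency: ω = 2π·7610 = 4.782e+04 rad/s.
Step 2 — Transfer function: H(jω) = 1/(1 + jωRC).
Step 3 — Denominator: 1 + jωRC = 1 + j·4.782e+04·100·4.71e-06 = 1 + j22.52.
Step 4 — H = 0.001968 - j0.04432.
Step 5 — Magnitude: |H| = 0.04436 (-27.1 dB); phase: φ = -87.5°.

|H| = 0.04436 (-27.1 dB), φ = -87.5°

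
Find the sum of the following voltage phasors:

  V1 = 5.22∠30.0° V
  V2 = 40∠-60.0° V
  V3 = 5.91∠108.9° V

Step 1 — Convert each phasor to rectangular form:
  V1 = 5.22·(cos(30.0°) + j·sin(30.0°)) = 4.521 + j2.61 V
  V2 = 40·(cos(-60.0°) + j·sin(-60.0°)) = 20 - j34.64 V
  V3 = 5.91·(cos(108.9°) + j·sin(108.9°)) = -1.914 + j5.591 V
Step 2 — Sum components: V_total = 22.61 - j26.44 V.
Step 3 — Convert to polar: |V_total| = 34.79 V, ∠V_total = -49.5°.

V_total = 34.79∠-49.5° V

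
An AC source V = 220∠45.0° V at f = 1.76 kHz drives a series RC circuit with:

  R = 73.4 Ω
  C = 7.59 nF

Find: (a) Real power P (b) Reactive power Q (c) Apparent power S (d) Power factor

Step 1 — Angular frequency: ω = 2π·f = 2π·1760 = 1.106e+04 rad/s.
Step 2 — Component impedances:
  R: Z = R = 73.4 Ω
  C: Z = 1/(jωC) = -j/(ω·C) = 0 - j1.191e+04 Ω
Step 3 — Series combination: Z_total = R + C = 73.4 - j1.191e+04 Ω = 1.191e+04∠-89.6° Ω.
Step 4 — Source phasor: V = 220∠45.0° V = 155.6 + j155.6 V.
Step 5 — Current: I = V / Z = -0.01298 + j0.01314 A = 0.01846∠134.6° A.
Step 6 — Complex power: S = V·I* = 0.02503 - j4.062 VA.
Step 7 — Real power: P = Re(S) = 0.02503 W.
Step 8 — Reactive power: Q = Im(S) = -4.062 VAR.
Step 9 — Apparent power: |S| = 4.062 VA.
Step 10 — Power factor: PF = P/|S| = 0.006161 (leading).

(a) P = 0.02503 W  (b) Q = -4.062 VAR  (c) S = 4.062 VA  (d) PF = 0.006161 (leading)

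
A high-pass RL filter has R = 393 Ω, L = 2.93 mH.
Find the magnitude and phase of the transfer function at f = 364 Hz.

Step 1 — Angular frequency: ω = 2π·364 = 2287 rad/s.
Step 2 — Transfer function: H(jω) = jωL/(R + jωL).
Step 3 — Numerator jωL = j·6.701; denominator R + jωL = 393 + j6.701.
Step 4 — H = 0.0002907 + j0.01705.
Step 5 — Magnitude: |H| = 0.01705 (-35.4 dB); phase: φ = 89.0°.

|H| = 0.01705 (-35.4 dB), φ = 89.0°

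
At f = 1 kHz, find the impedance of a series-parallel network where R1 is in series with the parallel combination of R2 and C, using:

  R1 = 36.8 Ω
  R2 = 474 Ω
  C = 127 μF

Step 1 — Angular frequency: ω = 2π·f = 2π·1000 = 6283 rad/s.
Step 2 — Component impedances:
  R1: Z = R = 36.8 Ω
  R2: Z = R = 474 Ω
  C: Z = 1/(jωC) = -j/(ω·C) = 0 - j1.253 Ω
Step 3 — Parallel branch: R2 || C = 1/(1/R2 + 1/C) = 0.003313 - j1.253 Ω.
Step 4 — Series with R1: Z_total = R1 + (R2 || C) = 36.8 - j1.253 Ω = 36.82∠-2.0° Ω.

Z = 36.8 - j1.253 Ω = 36.82∠-2.0° Ω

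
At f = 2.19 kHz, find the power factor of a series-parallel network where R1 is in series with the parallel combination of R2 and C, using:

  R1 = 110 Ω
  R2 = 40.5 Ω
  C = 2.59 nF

Step 1 — Angular frequency: ω = 2π·f = 2π·2190 = 1.376e+04 rad/s.
Step 2 — Component impedances:
  R1: Z = R = 110 Ω
  R2: Z = R = 40.5 Ω
  C: Z = 1/(jωC) = -j/(ω·C) = 0 - j2.806e+04 Ω
Step 3 — Parallel branch: R2 || C = 1/(1/R2 + 1/C) = 40.5 - j0.05846 Ω.
Step 4 — Series with R1: Z_total = R1 + (R2 || C) = 150.5 - j0.05846 Ω = 150.5∠-0.0° Ω.
Step 5 — Power factor: PF = cos(φ) = Re(Z)/|Z| = 150.5/150.5 = 1.
Step 6 — Type: Im(Z) = -0.05846 ⇒ leading (phase φ = -0.0°).

PF = 1 (leading, φ = -0.0°)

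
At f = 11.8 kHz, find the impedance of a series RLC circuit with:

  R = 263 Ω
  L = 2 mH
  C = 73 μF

Step 1 — Angular frequency: ω = 2π·f = 2π·1.18e+04 = 7.414e+04 rad/s.
Step 2 — Component impedances:
  R: Z = R = 263 Ω
  L: Z = jωL = j·7.414e+04·0.002 = 0 + j148.3 Ω
  C: Z = 1/(jωC) = -j/(ω·C) = 0 - j0.1848 Ω
Step 3 — Series combination: Z_total = R + L + C = 263 + j148.1 Ω = 301.8∠29.4° Ω.

Z = 263 + j148.1 Ω = 301.8∠29.4° Ω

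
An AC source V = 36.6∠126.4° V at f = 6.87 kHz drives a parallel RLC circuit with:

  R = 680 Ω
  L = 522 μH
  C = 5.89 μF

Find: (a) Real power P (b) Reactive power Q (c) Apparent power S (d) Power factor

Step 1 — Angular frequency: ω = 2π·f = 2π·6870 = 4.317e+04 rad/s.
Step 2 — Component impedances:
  R: Z = R = 680 Ω
  L: Z = jωL = j·4.317e+04·0.000522 = 0 + j22.53 Ω
  C: Z = 1/(jωC) = -j/(ω·C) = 0 - j3.933 Ω
Step 3 — Parallel combination: 1/Z_total = 1/R + 1/L + 1/C; Z_total = 0.03339 - j4.765 Ω = 4.765∠-89.6° Ω.
Step 4 — Source phasor: V = 36.6∠126.4° V = -21.72 + j29.46 V.
Step 5 — Current: I = V / Z = -6.214 - j4.515 A = 7.681∠-144.0° A.
Step 6 — Complex power: S = V·I* = 1.97 - j281.1 VA.
Step 7 — Real power: P = Re(S) = 1.97 W.
Step 8 — Reactive power: Q = Im(S) = -281.1 VAR.
Step 9 — Apparent power: |S| = 281.1 VA.
Step 10 — Power factor: PF = P/|S| = 0.007007 (leading).

(a) P = 1.97 W  (b) Q = -281.1 VAR  (c) S = 281.1 VA  (d) PF = 0.007007 (leading)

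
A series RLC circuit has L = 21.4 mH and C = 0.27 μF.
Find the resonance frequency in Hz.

Step 1 — Resonance condition Im(Z)=0 gives ω₀ = 1/√(LC).
Step 2 — ω₀ = 1/√(0.0214·2.7e-07) = 1.316e+04 rad/s.
Step 3 — f₀ = ω₀/(2π) = 2094 Hz.

f₀ = 2094 Hz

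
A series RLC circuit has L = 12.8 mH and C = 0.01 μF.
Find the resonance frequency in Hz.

Step 1 — Resonance condition Im(Z)=0 gives ω₀ = 1/√(LC).
Step 2 — ω₀ = 1/√(0.0128·1e-08) = 8.839e+04 rad/s.
Step 3 — f₀ = ω₀/(2π) = 1.407e+04 Hz.

f₀ = 1.407e+04 Hz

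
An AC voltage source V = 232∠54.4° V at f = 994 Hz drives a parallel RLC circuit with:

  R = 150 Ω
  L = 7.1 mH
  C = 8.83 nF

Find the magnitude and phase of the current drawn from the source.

Step 1 — Angular frequency: ω = 2π·f = 2π·994 = 6245 rad/s.
Step 2 — Component impedances:
  R: Z = R = 150 Ω
  L: Z = jωL = j·6245·0.0071 = 0 + j44.34 Ω
  C: Z = 1/(jωC) = -j/(ω·C) = 0 - j1.813e+04 Ω
Step 3 — Parallel combination: 1/Z_total = 1/R + 1/L + 1/C; Z_total = 12.11 + j40.86 Ω = 42.62∠73.5° Ω.
Step 4 — Source phasor: V = 232∠54.4° V = 135.1 + j188.6 V.
Step 5 — Ohm's law: I = V / Z_total = (135.1 + j188.6) / (12.11 + j40.86) = 5.144 - j1.781 A.
Step 6 — Convert to polar: |I| = 5.444 A, ∠I = -19.1°.

I = 5.444∠-19.1° A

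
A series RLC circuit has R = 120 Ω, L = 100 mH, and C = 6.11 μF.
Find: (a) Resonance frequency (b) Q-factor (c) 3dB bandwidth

Step 1 — Resonance: ω₀ = 1/√(LC) = 1/√(0.1·6.11e-06) = 1279 rad/s.
Step 2 — f₀ = ω₀/(2π) = 203.6 Hz.
Step 3 — Series Q: Q = ω₀L/R = 1279·0.1/120 = 1.066.
Step 4 — Bandwidth: Δω = ω₀/Q = 1200 rad/s; BW = Δω/(2π) = 191 Hz.

(a) f₀ = 203.6 Hz  (b) Q = 1.066  (c) BW = 191 Hz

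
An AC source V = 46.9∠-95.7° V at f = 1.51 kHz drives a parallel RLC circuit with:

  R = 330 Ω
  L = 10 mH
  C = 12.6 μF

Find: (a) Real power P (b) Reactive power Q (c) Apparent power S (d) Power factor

Step 1 — Angular frequency: ω = 2π·f = 2π·1510 = 9488 rad/s.
Step 2 — Component impedances:
  R: Z = R = 330 Ω
  L: Z = jωL = j·9488·0.01 = 0 + j94.88 Ω
  C: Z = 1/(jωC) = -j/(ω·C) = 0 - j8.365 Ω
Step 3 — Parallel combination: 1/Z_total = 1/R + 1/L + 1/C; Z_total = 0.2548 - j9.167 Ω = 9.17∠-88.4° Ω.
Step 4 — Source phasor: V = 46.9∠-95.7° V = -4.658 - j46.67 V.
Step 5 — Current: I = V / Z = 5.073 - j0.6492 A = 5.114∠-7.3° A.
Step 6 — Complex power: S = V·I* = 6.665 - j239.8 VA.
Step 7 — Real power: P = Re(S) = 6.665 W.
Step 8 — Reactive power: Q = Im(S) = -239.8 VAR.
Step 9 — Apparent power: |S| = 239.9 VA.
Step 10 — Power factor: PF = P/|S| = 0.02779 (leading).

(a) P = 6.665 W  (b) Q = -239.8 VAR  (c) S = 239.9 VA  (d) PF = 0.02779 (leading)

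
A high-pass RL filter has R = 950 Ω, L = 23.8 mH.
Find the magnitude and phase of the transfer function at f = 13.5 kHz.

Step 1 — Angular frequency: ω = 2π·1.35e+04 = 8.482e+04 rad/s.
Step 2 — Transfer function: H(jω) = jωL/(R + jωL).
Step 3 — Numerator jωL = j·2019; denominator R + jωL = 950 + j2019.
Step 4 — H = 0.8187 + j0.3853.
Step 5 — Magnitude: |H| = 0.9048 (-0.9 dB); phase: φ = 25.2°.

|H| = 0.9048 (-0.9 dB), φ = 25.2°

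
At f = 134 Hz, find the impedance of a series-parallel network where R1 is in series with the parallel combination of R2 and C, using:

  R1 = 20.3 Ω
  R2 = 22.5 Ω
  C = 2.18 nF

Step 1 — Angular frequency: ω = 2π·f = 2π·134 = 841.9 rad/s.
Step 2 — Component impedances:
  R1: Z = R = 20.3 Ω
  R2: Z = R = 22.5 Ω
  C: Z = 1/(jωC) = -j/(ω·C) = 0 - j5.448e+05 Ω
Step 3 — Parallel branch: R2 || C = 1/(1/R2 + 1/C) = 22.5 - j0.0009292 Ω.
Step 4 — Series with R1: Z_total = R1 + (R2 || C) = 42.8 - j0.0009292 Ω = 42.8∠-0.0° Ω.

Z = 42.8 - j0.0009292 Ω = 42.8∠-0.0° Ω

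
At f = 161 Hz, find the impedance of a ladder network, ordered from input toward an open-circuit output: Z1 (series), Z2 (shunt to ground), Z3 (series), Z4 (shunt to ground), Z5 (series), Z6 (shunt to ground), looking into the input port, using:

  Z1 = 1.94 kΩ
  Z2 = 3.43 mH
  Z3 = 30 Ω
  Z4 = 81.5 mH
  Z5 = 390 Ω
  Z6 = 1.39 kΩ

Step 1 — Angular frequency: ω = 2π·f = 2π·161 = 1012 rad/s.
Step 2 — Component impedances:
  Z1: Z = R = 1940 Ω
  Z2: Z = jωL = j·1012·0.00343 = 0 + j3.47 Ω
  Z3: Z = R = 30 Ω
  Z4: Z = jωL = j·1012·0.0815 = 0 + j82.44 Ω
  Z5: Z = R = 390 Ω
  Z6: Z = R = 1390 Ω
Step 3 — Ladder network (open output): work backward from the far end, alternating series and parallel combinations. Z_in = 1940 + j3.348 Ω = 1940∠0.1° Ω.

Z = 1940 + j3.348 Ω = 1940∠0.1° Ω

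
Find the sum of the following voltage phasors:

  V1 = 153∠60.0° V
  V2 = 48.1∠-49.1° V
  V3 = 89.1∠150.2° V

Step 1 — Convert each phasor to rectangular form:
  V1 = 153·(cos(60.0°) + j·sin(60.0°)) = 76.5 + j132.5 V
  V2 = 48.1·(cos(-49.1°) + j·sin(-49.1°)) = 31.49 - j36.36 V
  V3 = 89.1·(cos(150.2°) + j·sin(150.2°)) = -77.32 + j44.28 V
Step 2 — Sum components: V_total = 30.68 + j140.4 V.
Step 3 — Convert to polar: |V_total| = 143.7 V, ∠V_total = 77.7°.

V_total = 143.7∠77.7° V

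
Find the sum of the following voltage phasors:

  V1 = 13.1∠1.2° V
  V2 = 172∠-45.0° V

Step 1 — Convert each phasor to rectangular form:
  V1 = 13.1·(cos(1.2°) + j·sin(1.2°)) = 13.1 + j0.2743 V
  V2 = 172·(cos(-45.0°) + j·sin(-45.0°)) = 121.6 - j121.6 V
Step 2 — Sum components: V_total = 134.7 - j121.3 V.
Step 3 — Convert to polar: |V_total| = 181.3 V, ∠V_total = -42.0°.

V_total = 181.3∠-42.0° V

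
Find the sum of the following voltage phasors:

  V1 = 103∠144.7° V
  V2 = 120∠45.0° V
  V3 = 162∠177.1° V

Step 1 — Convert each phasor to rectangular form:
  V1 = 103·(cos(144.7°) + j·sin(144.7°)) = -84.06 + j59.52 V
  V2 = 120·(cos(45.0°) + j·sin(45.0°)) = 84.85 + j84.85 V
  V3 = 162·(cos(177.1°) + j·sin(177.1°)) = -161.8 + j8.196 V
Step 2 — Sum components: V_total = -161 + j152.6 V.
Step 3 — Convert to polar: |V_total| = 221.8 V, ∠V_total = 136.5°.

V_total = 221.8∠136.5° V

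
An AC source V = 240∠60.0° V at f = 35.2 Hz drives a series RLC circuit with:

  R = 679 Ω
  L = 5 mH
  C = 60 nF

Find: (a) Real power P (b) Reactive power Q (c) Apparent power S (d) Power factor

Step 1 — Angular frequency: ω = 2π·f = 2π·35.2 = 221.2 rad/s.
Step 2 — Component impedances:
  R: Z = R = 679 Ω
  L: Z = jωL = j·221.2·0.005 = 0 + j1.106 Ω
  C: Z = 1/(jωC) = -j/(ω·C) = 0 - j7.536e+04 Ω
Step 3 — Series combination: Z_total = R + L + C = 679 - j7.536e+04 Ω = 7.536e+04∠-89.5° Ω.
Step 4 — Source phasor: V = 240∠60.0° V = 120 + j207.8 V.
Step 5 — Current: I = V / Z = -0.002744 + j0.001617 A = 0.003185∠149.5° A.
Step 6 — Complex power: S = V·I* = 0.006887 - j0.7643 VA.
Step 7 — Real power: P = Re(S) = 0.006887 W.
Step 8 — Reactive power: Q = Im(S) = -0.7643 VAR.
Step 9 — Apparent power: |S| = 0.7643 VA.
Step 10 — Power factor: PF = P/|S| = 0.00901 (leading).

(a) P = 0.006887 W  (b) Q = -0.7643 VAR  (c) S = 0.7643 VA  (d) PF = 0.00901 (leading)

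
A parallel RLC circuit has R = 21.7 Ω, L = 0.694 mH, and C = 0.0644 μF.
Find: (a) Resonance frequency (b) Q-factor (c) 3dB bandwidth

Step 1 — Resonance: ω₀ = 1/√(LC) = 1/√(0.000694·6.44e-08) = 1.496e+05 rad/s.
Step 2 — f₀ = ω₀/(2π) = 2.381e+04 Hz.
Step 3 — Parallel Q: Q = R/(ω₀L) = 21.7/(1.496e+05·0.000694) = 0.209.
Step 4 — Bandwidth: Δω = ω₀/Q = 7.156e+05 rad/s; BW = Δω/(2π) = 1.139e+05 Hz.

(a) f₀ = 2.381e+04 Hz  (b) Q = 0.209  (c) BW = 1.139e+05 Hz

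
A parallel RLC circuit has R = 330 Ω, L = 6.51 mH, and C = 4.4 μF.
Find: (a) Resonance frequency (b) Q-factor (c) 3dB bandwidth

Step 1 — Resonance: ω₀ = 1/√(LC) = 1/√(0.00651·4.4e-06) = 5909 rad/s.
Step 2 — f₀ = ω₀/(2π) = 940.4 Hz.
Step 3 — Parallel Q: Q = R/(ω₀L) = 330/(5909·0.00651) = 8.579.
Step 4 — Bandwidth: Δω = ω₀/Q = 688.7 rad/s; BW = Δω/(2π) = 109.6 Hz.

(a) f₀ = 940.4 Hz  (b) Q = 8.579  (c) BW = 109.6 Hz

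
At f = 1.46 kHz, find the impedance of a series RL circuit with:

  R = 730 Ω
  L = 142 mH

Step 1 — Angular frequency: ω = 2π·f = 2π·1460 = 9173 rad/s.
Step 2 — Component impedances:
  R: Z = R = 730 Ω
  L: Z = jωL = j·9173·0.142 = 0 + j1303 Ω
Step 3 — Series combination: Z_total = R + L = 730 + j1303 Ω = 1493∠60.7° Ω.

Z = 730 + j1303 Ω = 1493∠60.7° Ω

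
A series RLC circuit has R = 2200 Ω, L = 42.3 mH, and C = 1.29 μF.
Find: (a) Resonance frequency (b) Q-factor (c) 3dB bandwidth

Step 1 — Resonance condition Im(Z)=0 gives ω₀ = 1/√(LC).
Step 2 — ω₀ = 1/√(0.0423·1.29e-06) = 4281 rad/s.
Step 3 — f₀ = ω₀/(2π) = 681.3 Hz.
Step 4 — Series Q: Q = ω₀L/R = 4281·0.0423/2200 = 0.08231.
Step 5 — 3dB bandwidth: Δω = ω₀/Q = 5.201e+04 rad/s; BW = Δω/(2π) = 8278 Hz.

(a) f₀ = 681.3 Hz  (b) Q = 0.08231  (c) BW = 8278 Hz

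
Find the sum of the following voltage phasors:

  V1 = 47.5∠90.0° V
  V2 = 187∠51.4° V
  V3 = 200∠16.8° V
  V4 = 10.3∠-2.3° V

Step 1 — Convert each phasor to rectangular form:
  V1 = 47.5·(cos(90.0°) + j·sin(90.0°)) = 0 + j47.5 V
  V2 = 187·(cos(51.4°) + j·sin(51.4°)) = 116.7 + j146.1 V
  V3 = 200·(cos(16.8°) + j·sin(16.8°)) = 191.5 + j57.81 V
  V4 = 10.3·(cos(-2.3°) + j·sin(-2.3°)) = 10.29 - j0.4134 V
Step 2 — Sum components: V_total = 318.4 + j251 V.
Step 3 — Convert to polar: |V_total| = 405.5 V, ∠V_total = 38.3°.

V_total = 405.5∠38.3° V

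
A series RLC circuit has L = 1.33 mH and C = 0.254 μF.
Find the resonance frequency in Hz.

Step 1 — Resonance condition Im(Z)=0 gives ω₀ = 1/√(LC).
Step 2 — ω₀ = 1/√(0.00133·2.54e-07) = 5.441e+04 rad/s.
Step 3 — f₀ = ω₀/(2π) = 8659 Hz.

f₀ = 8659 Hz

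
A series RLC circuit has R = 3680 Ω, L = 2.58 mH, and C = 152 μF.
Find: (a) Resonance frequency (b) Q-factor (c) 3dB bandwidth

Step 1 — Resonance: ω₀ = 1/√(LC) = 1/√(0.00258·0.000152) = 1597 rad/s.
Step 2 — f₀ = ω₀/(2π) = 254.1 Hz.
Step 3 — Series Q: Q = ω₀L/R = 1597·0.00258/3680 = 0.00112.
Step 4 — Bandwidth: Δω = ω₀/Q = 1.426e+06 rad/s; BW = Δω/(2π) = 2.27e+05 Hz.

(a) f₀ = 254.1 Hz  (b) Q = 0.00112  (c) BW = 2.27e+05 Hz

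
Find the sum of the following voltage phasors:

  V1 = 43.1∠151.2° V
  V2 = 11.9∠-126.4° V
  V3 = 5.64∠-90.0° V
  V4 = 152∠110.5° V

Step 1 — Convert each phasor to rectangular form:
  V1 = 43.1·(cos(151.2°) + j·sin(151.2°)) = -37.77 + j20.76 V
  V2 = 11.9·(cos(-126.4°) + j·sin(-126.4°)) = -7.062 - j9.578 V
  V3 = 5.64·(cos(-90.0°) + j·sin(-90.0°)) = 0 - j5.64 V
  V4 = 152·(cos(110.5°) + j·sin(110.5°)) = -53.23 + j142.4 V
Step 2 — Sum components: V_total = -98.06 + j147.9 V.
Step 3 — Convert to polar: |V_total| = 177.5 V, ∠V_total = 123.5°.

V_total = 177.5∠123.5° V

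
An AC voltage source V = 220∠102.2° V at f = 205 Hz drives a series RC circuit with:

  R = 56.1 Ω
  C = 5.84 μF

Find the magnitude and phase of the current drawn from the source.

Step 1 — Angular frequency: ω = 2π·f = 2π·205 = 1288 rad/s.
Step 2 — Component impedances:
  R: Z = R = 56.1 Ω
  C: Z = 1/(jωC) = -j/(ω·C) = 0 - j132.9 Ω
Step 3 — Series combination: Z_total = R + C = 56.1 - j132.9 Ω = 144.3∠-67.1° Ω.
Step 4 — Source phasor: V = 220∠102.2° V = -46.49 + j215 V.
Step 5 — Ohm's law: I = V / Z_total = (-46.49 + j215) / (56.1 - j132.9) = -1.498 + j0.2826 A.
Step 6 — Convert to polar: |I| = 1.525 A, ∠I = 169.3°.

I = 1.525∠169.3° A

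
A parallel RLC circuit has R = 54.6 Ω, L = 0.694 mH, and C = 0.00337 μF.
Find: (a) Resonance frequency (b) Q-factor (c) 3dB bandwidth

Step 1 — Resonance: ω₀ = 1/√(LC) = 1/√(0.000694·3.37e-09) = 6.539e+05 rad/s.
Step 2 — f₀ = ω₀/(2π) = 1.041e+05 Hz.
Step 3 — Parallel Q: Q = R/(ω₀L) = 54.6/(6.539e+05·0.000694) = 0.1203.
Step 4 — Bandwidth: Δω = ω₀/Q = 5.435e+06 rad/s; BW = Δω/(2π) = 8.65e+05 Hz.

(a) f₀ = 1.041e+05 Hz  (b) Q = 0.1203  (c) BW = 8.65e+05 Hz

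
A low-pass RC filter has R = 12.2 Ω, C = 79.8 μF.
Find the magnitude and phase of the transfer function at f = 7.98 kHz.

Step 1 — Angular frequency: ω = 2π·7980 = 5.014e+04 rad/s.
Step 2 — Transfer function: H(jω) = 1/(1 + jωRC).
Step 3 — Denominator: 1 + jωRC = 1 + j·5.014e+04·12.2·7.98e-05 = 1 + j48.81.
Step 4 — H = 0.0004195 - j0.02048.
Step 5 — Magnitude: |H| = 0.02048 (-33.8 dB); phase: φ = -88.8°.

|H| = 0.02048 (-33.8 dB), φ = -88.8°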